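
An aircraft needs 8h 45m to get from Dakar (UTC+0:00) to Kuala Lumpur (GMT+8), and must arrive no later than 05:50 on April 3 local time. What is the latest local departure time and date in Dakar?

13:05 on Apr 2

Target arrival in UTC: 05:50 − 8:00 = 21:50 on Apr 2.
Subtract 8 hours 45 minutes → departure 13:05 UTC on Apr 2.
Dakar is UTC+0, so departure is 13:05 on Apr 2.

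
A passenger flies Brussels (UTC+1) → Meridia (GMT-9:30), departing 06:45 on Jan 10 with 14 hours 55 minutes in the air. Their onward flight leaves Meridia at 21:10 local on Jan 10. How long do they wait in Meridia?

Convert departure to UTC: 06:45 − 1:00 = 05:45 UTC on Jan 10.
Add 14 hours and 55 minutes flight time → 20:40 UTC.
Meridia is UTC−9:30, so local arrival = 20:40 − 9:30 = 11:10 on Jan 10.
Layover = 21:10 − 11:10 = 10 hours.

10 hours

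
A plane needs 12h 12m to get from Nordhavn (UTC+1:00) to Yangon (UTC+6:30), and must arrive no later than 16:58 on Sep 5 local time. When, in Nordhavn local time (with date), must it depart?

23:16 on Sep 4

Target arrival in UTC: 16:58 − 6:30 = 10:28 on Sep 5.
Subtract 12 hours and 12 minutes → departure 22:16 UTC on Sep 4.
Nordhavn is UTC+1:00: 22:16 + 1:00 = 23:16 on Sep 4.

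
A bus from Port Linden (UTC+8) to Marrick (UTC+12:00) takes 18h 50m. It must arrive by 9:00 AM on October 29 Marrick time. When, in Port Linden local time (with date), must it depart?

10:10 AM on October 28

Target arrival in UTC: 9:00 AM − 12:00 = 9:00 PM on Oct 28.
Subtract 18 hours and 50 minutes → departure 2:10 AM UTC on Oct 28.
Port Linden is UTC+8:00: 2:10 AM + 8:00 = 10:10 AM on Oct 28.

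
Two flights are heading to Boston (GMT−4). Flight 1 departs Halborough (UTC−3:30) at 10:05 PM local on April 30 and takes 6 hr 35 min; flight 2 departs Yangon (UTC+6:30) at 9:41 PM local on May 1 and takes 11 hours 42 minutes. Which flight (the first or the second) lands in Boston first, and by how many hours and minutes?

Flight 1 in UTC: 10:05 PM + 3:30 = 1:35 AM on May 1.
+6 hours and 35 minutes → arrive 8:10 AM UTC on May 1.
Flight 2 in UTC: 9:41 PM − 6:30 = 3:11 PM on May 1.
+11 hours and 42 minutes → arrive 2:53 AM UTC on May 2.
Flight 1 lands earlier by 18 hours 43 minutes.

the first, by 18 hours 43 minutes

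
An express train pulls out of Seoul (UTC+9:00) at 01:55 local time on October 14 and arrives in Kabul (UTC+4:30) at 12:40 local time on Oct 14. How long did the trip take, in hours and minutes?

Departure in UTC: 01:55 − 9:00 = 16:55 on Oct 13.
Arrival in UTC: 12:40 − 4:30 = 08:10 on Oct 14.
Elapsed = 08:10 − 16:55 (+1 day) = 15 hours 15 minutes.

15 hours 15 minutes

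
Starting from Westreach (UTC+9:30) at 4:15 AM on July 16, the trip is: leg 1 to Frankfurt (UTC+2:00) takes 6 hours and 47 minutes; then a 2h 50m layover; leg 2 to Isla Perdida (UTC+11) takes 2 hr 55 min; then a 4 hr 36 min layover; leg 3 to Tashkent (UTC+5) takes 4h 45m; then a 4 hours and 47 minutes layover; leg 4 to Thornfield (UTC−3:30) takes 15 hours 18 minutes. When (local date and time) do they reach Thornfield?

Convert departure to UTC: 4:15 AM − 9:30 = 6:45 PM UTC on Jul 15.
Add 6 hours 47 minutes leg 1 → 1:32 AM UTC (Jul 16).
Add 2 hours 50 minutes layover in Frankfurt → 4:22 AM UTC.
Add 2 hours 55 minutes leg 2 → 7:17 AM UTC.
Add 4 hours and 36 minutes layover in Isla Perdida → 11:53 AM UTC.
Add 4 hours and 45 minutes leg 3 → 4:38 PM UTC.
Add 4 hours and 47 minutes layover in Tashkent → 9:25 PM UTC.
Add 15 hours 18 minutes leg 4 → 12:43 PM UTC (Jul 17).
Thornfield is UTC−3:30, so local arrival = 12:43 PM − 3:30 = 9:13 AM on Jul 17.

9:13 AM on July 17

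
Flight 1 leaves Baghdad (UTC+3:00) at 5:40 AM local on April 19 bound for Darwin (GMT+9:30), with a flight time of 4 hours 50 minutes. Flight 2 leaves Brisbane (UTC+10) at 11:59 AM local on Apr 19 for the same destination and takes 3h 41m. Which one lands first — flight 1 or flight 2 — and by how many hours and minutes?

Flight 1 in UTC: 5:40 AM − 3:00 = 2:40 AM on Apr 19.
+4 hours and 50 minutes → arrive 7:30 AM UTC on Apr 19.
Flight 2 in UTC: 11:59 AM − 10:00 = 1:59 AM on Apr 19.
+3 hours 41 minutes → arrive 5:40 AM UTC on Apr 19.
Flight 2 lands earlier by 1 hour 50 minutes.

the second, by 1 hour 50 minutes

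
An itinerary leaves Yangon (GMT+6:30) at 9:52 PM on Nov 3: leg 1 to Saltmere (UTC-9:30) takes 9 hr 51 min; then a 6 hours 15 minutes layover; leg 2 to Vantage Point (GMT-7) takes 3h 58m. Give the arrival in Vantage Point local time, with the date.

Convert departure to UTC: 9:52 PM − 6:30 = 3:22 PM UTC on Nov 3.
Add 9 hours 51 minutes leg 1 → 1:13 AM UTC (Nov 4).
Add 6 hours 15 minutes layover in Saltmere → 7:28 AM UTC.
Add 3 hours and 58 minutes leg 2 → 11:26 AM UTC.
Vantage Point is UTC−7:00, so local arrival = 11:26 AM − 7:00 = 4:26 AM on Nov 4.

4:26 AM on November 4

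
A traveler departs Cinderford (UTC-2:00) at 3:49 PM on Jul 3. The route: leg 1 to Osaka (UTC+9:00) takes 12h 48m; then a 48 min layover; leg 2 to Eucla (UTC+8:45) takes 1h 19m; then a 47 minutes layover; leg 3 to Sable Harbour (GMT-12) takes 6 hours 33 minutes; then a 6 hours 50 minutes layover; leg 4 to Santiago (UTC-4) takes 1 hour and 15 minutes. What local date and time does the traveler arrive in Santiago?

Convert departure to UTC: 3:49 PM + 2:00 = 5:49 PM UTC on Jul 3.
Add 12 hours 48 minutes leg 1 → 6:37 AM UTC (Jul 4).
Add 48 minutes layover in Osaka → 7:25 AM UTC.
Add 1 hour 19 minutes leg 2 → 8:44 AM UTC.
Add 47 minutes layover in Eucla → 9:31 AM UTC.
Add 6 hours and 33 minutes leg 3 → 4:04 PM UTC.
Add 6 hours and 50 minutes layover in Sable Harbour → 10:54 PM UTC.
Add 1 hour 15 minutes leg 4 → 12:09 AM UTC (Jul 5).
Santiago is UTC−4:00, so local arrival = 12:09 AM − 4:00 = 8:09 PM on Jul 4.

8:09 PM on July 4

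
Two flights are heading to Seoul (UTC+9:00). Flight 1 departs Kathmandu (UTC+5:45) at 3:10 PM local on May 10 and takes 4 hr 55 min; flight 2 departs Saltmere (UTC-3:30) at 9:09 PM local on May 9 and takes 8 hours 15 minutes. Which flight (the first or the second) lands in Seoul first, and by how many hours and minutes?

Flight 1 in UTC: 3:10 PM − 5:45 = 9:25 AM on May 10.
+4 hours 55 minutes → arrive 2:20 PM UTC on May 10.
Flight 2 in UTC: 9:09 PM + 3:30 = 12:39 AM on May 10.
+8 hours and 15 minutes → arrive 8:54 AM UTC on May 10.
Flight 2 lands earlier by 5 hours 26 minutes.

the second, by 5 hours 26 minutes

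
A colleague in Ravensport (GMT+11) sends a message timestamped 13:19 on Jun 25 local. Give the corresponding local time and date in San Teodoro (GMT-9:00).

17:19 on June 24

San Teodoro is 20:00 behind Ravensport.
Shift by the zone difference: 13:19 − 20:00 = 17:19 on Jun 24 in San Teodoro.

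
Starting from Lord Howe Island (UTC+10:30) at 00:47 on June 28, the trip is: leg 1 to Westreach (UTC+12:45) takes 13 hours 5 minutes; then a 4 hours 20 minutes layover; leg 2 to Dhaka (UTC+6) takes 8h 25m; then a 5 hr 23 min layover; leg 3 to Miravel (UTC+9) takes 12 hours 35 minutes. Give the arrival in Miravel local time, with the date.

19:05 on Jun 29

Convert departure to UTC: 00:47 − 10:30 = 14:17 UTC on Jun 27.
Add 13 hours and 5 minutes leg 1 → 03:22 UTC (Jun 28).
Add 4 hours 20 minutes layover in Westreach → 07:42 UTC.
Add 8 hours 25 minutes leg 2 → 16:07 UTC.
Add 5 hours 23 minutes layover in Dhaka → 21:30 UTC.
Add 12 hours and 35 minutes leg 3 → 10:05 UTC (Jun 29).
Miravel is UTC+9:00, so local arrival = 10:05 + 9:00 = 19:05 on Jun 29.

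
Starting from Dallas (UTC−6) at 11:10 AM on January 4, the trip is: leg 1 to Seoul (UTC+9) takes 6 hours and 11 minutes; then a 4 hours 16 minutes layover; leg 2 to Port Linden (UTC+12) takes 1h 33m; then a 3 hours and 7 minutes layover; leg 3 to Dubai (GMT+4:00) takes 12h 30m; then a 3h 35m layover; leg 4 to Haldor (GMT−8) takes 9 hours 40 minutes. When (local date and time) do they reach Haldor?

2:02 AM on January 6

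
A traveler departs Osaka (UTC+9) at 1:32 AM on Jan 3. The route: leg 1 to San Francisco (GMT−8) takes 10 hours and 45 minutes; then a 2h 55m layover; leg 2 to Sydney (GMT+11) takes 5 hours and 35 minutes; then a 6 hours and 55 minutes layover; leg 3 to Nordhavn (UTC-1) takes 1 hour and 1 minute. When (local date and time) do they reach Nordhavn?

6:43 PM on January 3

Convert departure to UTC: 1:32 AM − 9:00 = 4:32 PM UTC on Jan 2.
Add 10 hours 45 minutes leg 1 → 3:17 AM UTC (Jan 3).
Add 2 hours 55 minutes layover in San Francisco → 6:12 AM UTC.
Add 5 hours 35 minutes leg 2 → 11:47 AM UTC.
Add 6 hours 55 minutes layover in Sydney → 6:42 PM UTC.
Add 1 hour 1 minute leg 3 → 7:43 PM UTC.
Nordhavn is UTC−1:00, so local arrival = 7:43 PM − 1:00 = 6:43 PM on Jan 3.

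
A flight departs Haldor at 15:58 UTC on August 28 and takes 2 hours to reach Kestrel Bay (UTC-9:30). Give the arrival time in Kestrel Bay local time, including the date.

08:28 on Aug 28

Departure is given in UTC: 15:58 on Aug 28.
Add 2 hours → 17:58 UTC.
Kestrel Bay is UTC−9:30: 17:58 − 9:30 = 08:28 on Aug 28.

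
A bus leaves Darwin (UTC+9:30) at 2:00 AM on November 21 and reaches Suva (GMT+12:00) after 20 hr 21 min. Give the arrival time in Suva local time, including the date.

12:51 AM on Nov 22

Convert departure to UTC: 2:00 AM − 9:30 = 4:30 PM UTC on Nov 20.
Add 20 hours 21 minutes travel time → 12:51 PM UTC (Nov 21).
Suva is UTC+12:00, so local arrival = 12:51 PM + 12:00 = 12:51 AM on Nov 22.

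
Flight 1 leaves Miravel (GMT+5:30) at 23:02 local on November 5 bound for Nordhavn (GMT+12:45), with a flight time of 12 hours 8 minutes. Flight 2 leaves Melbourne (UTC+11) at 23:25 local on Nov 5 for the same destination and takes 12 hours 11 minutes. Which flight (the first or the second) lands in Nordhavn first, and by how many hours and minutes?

Flight 1 in UTC: 23:02 − 5:30 = 17:32 on Nov 5.
+12 hours and 8 minutes → arrive 05:40 UTC on Nov 6.
Flight 2 in UTC: 23:25 − 11:00 = 12:25 on Nov 5.
+12 hours and 11 minutes → arrive 00:36 UTC on Nov 6.
Flight 2 lands earlier by 5 hours 4 minutes.

the second, by 5 hours 4 minutes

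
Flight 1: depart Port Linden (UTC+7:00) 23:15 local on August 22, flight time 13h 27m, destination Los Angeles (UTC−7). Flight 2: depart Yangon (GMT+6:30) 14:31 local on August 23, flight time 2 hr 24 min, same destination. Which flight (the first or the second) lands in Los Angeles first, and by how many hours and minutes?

Flight 1 in UTC: 23:15 − 7:00 = 16:15 on Aug 22.
+13 hours and 27 minutes → arrive 05:42 UTC on Aug 23.
Flight 2 in UTC: 14:31 − 6:30 = 08:01 on Aug 23.
+2 hours and 24 minutes → arrive 10:25 UTC on Aug 23.
Flight 1 lands earlier by 4 hours 43 minutes.

the first, by 4 hours 43 minutes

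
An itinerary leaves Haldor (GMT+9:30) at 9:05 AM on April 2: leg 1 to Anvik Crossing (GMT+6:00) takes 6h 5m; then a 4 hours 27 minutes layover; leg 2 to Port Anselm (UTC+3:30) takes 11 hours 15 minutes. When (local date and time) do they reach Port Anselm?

Convert departure to UTC: 9:05 AM − 9:30 = 11:35 PM UTC on Apr 1.
Add 6 hours and 5 minutes leg 1 → 5:40 AM UTC (Apr 2).
Add 4 hours and 27 minutes layover in Anvik Crossing → 10:07 AM UTC.
Add 11 hours 15 minutes leg 2 → 9:22 PM UTC.
Port Anselm is UTC+3:30, so local arrival = 9:22 PM + 3:30 = 12:52 AM on Apr 3.

12:52 AM on Apr 3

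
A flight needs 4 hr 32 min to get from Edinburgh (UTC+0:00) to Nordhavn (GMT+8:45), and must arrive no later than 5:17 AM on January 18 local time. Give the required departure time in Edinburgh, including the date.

4:00 PM on January 17

Target arrival in UTC: 5:17 AM − 8:45 = 8:32 PM on Jan 17.
Subtract 4 hours 32 minutes → departure 4:00 PM UTC on Jan 17.
Edinburgh is UTC+0, so departure is 4:00 PM on Jan 17.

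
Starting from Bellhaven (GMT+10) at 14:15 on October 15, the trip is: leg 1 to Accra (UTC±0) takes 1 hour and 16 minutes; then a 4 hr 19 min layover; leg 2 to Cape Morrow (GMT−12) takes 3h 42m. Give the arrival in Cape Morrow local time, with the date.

Convert departure to UTC: 14:15 − 10:00 = 04:15 UTC on Oct 15.
Add 1 hour 16 minutes leg 1 → 05:31 UTC.
Add 4 hours 19 minutes layover in Accra → 09:50 UTC.
Add 3 hours and 42 minutes leg 2 → 13:32 UTC.
Cape Morrow is UTC−12:00, so local arrival = 13:32 − 12:00 = 01:32 on Oct 15.

01:32 on October 15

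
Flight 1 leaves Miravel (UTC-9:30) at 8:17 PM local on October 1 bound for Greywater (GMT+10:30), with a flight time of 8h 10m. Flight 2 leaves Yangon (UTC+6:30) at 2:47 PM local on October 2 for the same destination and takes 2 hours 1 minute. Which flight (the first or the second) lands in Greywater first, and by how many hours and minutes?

the second, by 3 hours 39 minutes

Flight 1 in UTC: 8:17 PM + 9:30 = 5:47 AM on Oct 2.
+8 hours and 10 minutes → arrive 1:57 PM UTC on Oct 2.
Flight 2 in UTC: 2:47 PM − 6:30 = 8:17 AM on Oct 2.
+2 hours and 1 minute → arrive 10:18 AM UTC on Oct 2.
Flight 2 lands earlier by 3 hours 39 minutes.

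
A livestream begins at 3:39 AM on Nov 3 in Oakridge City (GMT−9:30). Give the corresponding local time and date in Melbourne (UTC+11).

Melbourne is 20:30 ahead of Oakridge City.
Shift by the zone difference: 3:39 AM + 20:30 = 12:09 AM on Nov 4 in Melbourne.

12:09 AM on November 4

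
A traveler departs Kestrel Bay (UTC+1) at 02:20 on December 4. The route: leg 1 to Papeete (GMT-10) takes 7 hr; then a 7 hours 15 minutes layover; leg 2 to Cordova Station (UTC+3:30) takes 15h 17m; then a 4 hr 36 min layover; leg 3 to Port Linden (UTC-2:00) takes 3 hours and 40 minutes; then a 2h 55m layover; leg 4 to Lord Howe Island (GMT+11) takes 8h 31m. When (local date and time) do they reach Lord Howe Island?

Convert departure to UTC: 02:20 − 1:00 = 01:20 UTC on Dec 4.
Add 7 hours leg 1 → 08:20 UTC.
Add 7 hours and 15 minutes layover in Papeete → 15:35 UTC.
Add 15 hours and 17 minutes leg 2 → 06:52 UTC (Dec 5).
Add 4 hours and 36 minutes layover in Cordova Station → 11:28 UTC.
Add 3 hours 40 minutes leg 3 → 15:08 UTC.
Add 2 hours and 55 minutes layover in Port Linden → 18:03 UTC.
Add 8 hours and 31 minutes leg 4 → 02:34 UTC (Dec 6).
Lord Howe Island is UTC+11:00, so local arrival = 02:34 + 11:00 = 13:34 on Dec 6.

13:34 on December 6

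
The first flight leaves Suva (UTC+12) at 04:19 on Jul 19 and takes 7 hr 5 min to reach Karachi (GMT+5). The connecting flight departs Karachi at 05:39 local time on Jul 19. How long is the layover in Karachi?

Convert departure to UTC: 04:19 − 12:00 = 16:19 UTC on Jul 18.
Add 7 hours 5 minutes flight time → 23:24 UTC.
Karachi is UTC+5:00, so local arrival = 23:24 + 5:00 = 04:24 on Jul 19.
Layover = 05:39 − 04:24 = 1 hour 15 minutes.

1 hour 15 minutes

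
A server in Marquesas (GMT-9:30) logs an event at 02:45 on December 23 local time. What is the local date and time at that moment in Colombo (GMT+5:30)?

Colombo is 15:00 ahead of Marquesas.
Shift by the zone difference: 02:45 + 15:00 = 17:45 on Dec 23 in Colombo.

17:45 on December 23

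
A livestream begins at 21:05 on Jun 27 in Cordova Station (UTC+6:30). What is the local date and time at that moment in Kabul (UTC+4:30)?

19:05 on June 27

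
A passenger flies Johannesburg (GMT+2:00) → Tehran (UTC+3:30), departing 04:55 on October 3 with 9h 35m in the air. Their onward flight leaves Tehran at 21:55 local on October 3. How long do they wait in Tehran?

Convert departure to UTC: 04:55 − 2:00 = 02:55 UTC on Oct 3.
Add 9 hours 35 minutes flight time → 12:30 UTC.
Tehran is UTC+3:30, so local arrival = 12:30 + 3:30 = 16:00 on Oct 3.
Layover = 21:55 − 16:00 = 5 hours 55 minutes.

5 hours 55 minutes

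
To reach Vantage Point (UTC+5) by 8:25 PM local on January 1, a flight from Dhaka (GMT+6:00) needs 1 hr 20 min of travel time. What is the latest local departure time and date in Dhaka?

Target arrival in UTC: 8:25 PM − 5:00 = 3:25 PM on Jan 1.
Subtract 1 hour 20 minutes → departure 2:05 PM UTC on Jan 1.
Dhaka is UTC+6:00: 2:05 PM + 6:00 = 8:05 PM on Jan 1.

8:05 PM on January 1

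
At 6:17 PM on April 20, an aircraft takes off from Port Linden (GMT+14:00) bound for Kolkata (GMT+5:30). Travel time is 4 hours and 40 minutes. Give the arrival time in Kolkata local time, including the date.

2:27 PM on Apr 20

Convert departure to UTC: 6:17 PM − 14:00 = 4:17 AM UTC on Apr 20.
Add 4 hours 40 minutes travel time → 8:57 AM UTC.
Kolkata is UTC+5:30, so local arrival = 8:57 AM + 5:30 = 2:27 PM on Apr 20.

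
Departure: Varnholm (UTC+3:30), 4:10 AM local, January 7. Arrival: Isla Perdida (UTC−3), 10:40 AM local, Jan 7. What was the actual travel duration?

13 hours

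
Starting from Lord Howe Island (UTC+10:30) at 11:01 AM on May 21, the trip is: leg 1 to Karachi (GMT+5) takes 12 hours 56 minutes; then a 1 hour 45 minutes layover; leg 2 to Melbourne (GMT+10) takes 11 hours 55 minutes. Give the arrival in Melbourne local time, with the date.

1:07 PM on May 22

Convert departure to UTC: 11:01 AM − 10:30 = 12:31 AM UTC on May 21.
Add 12 hours and 56 minutes leg 1 → 1:27 PM UTC.
Add 1 hour and 45 minutes layover in Karachi → 3:12 PM UTC.
Add 11 hours and 55 minutes leg 2 → 3:07 AM UTC (May 22).
Melbourne is UTC+10:00, so local arrival = 3:07 AM + 10:00 = 1:07 PM on May 22.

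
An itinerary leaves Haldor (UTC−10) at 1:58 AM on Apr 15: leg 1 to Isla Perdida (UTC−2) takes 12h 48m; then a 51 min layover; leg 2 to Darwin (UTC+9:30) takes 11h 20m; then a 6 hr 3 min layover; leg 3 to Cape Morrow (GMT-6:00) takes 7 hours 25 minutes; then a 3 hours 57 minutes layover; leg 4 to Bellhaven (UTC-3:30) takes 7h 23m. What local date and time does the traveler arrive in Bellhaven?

10:15 AM on April 17

Convert departure to UTC: 1:58 AM + 10:00 = 11:58 AM UTC on Apr 15.
Add 12 hours and 48 minutes leg 1 → 12:46 AM UTC (Apr 16).
Add 51 minutes layover in Isla Perdida → 1:37 AM UTC.
Add 11 hours 20 minutes leg 2 → 12:57 PM UTC.
Add 6 hours 3 minutes layover in Darwin → 7:00 PM UTC.
Add 7 hours 25 minutes leg 3 → 2:25 AM UTC (Apr 17).
Add 3 hours 57 minutes layover in Cape Morrow → 6:22 AM UTC.
Add 7 hours and 23 minutes leg 4 → 1:45 PM UTC.
Bellhaven is UTC−3:30, so local arrival = 1:45 PM − 3:30 = 10:15 AM on Apr 17.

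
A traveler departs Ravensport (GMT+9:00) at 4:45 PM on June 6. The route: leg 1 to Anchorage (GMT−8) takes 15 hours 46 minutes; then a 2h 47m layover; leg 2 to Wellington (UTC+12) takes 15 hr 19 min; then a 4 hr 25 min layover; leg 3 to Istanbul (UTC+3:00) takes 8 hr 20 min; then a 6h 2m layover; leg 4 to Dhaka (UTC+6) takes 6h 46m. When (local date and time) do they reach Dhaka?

Convert departure to UTC: 4:45 PM − 9:00 = 7:45 AM UTC on Jun 6.
Add 15 hours 46 minutes leg 1 → 11:31 PM UTC.
Add 2 hours 47 minutes layover in Anchorage → 2:18 AM UTC (Jun 7).
Add 15 hours and 19 minutes leg 2 → 5:37 PM UTC.
Add 4 hours and 25 minutes layover in Wellington → 10:02 PM UTC.
Add 8 hours 20 minutes leg 3 → 6:22 AM UTC (Jun 8).
Add 6 hours 2 minutes layover in Istanbul → 12:24 PM UTC.
Add 6 hours and 46 minutes leg 4 → 7:10 PM UTC.
Dhaka is UTC+6:00, so local arrival = 7:10 PM + 6:00 = 1:10 AM on Jun 9.

1:10 AM on June 9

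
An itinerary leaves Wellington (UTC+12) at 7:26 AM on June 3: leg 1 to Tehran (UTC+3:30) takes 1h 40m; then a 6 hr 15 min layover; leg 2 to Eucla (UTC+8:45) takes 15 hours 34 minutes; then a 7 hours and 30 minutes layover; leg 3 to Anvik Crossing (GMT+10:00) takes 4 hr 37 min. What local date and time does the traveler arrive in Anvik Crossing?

5:02 PM on Jun 4

Convert departure to UTC: 7:26 AM − 12:00 = 7:26 PM UTC on Jun 2.
Add 1 hour 40 minutes leg 1 → 9:06 PM UTC.
Add 6 hours and 15 minutes layover in Tehran → 3:21 AM UTC (Jun 3).
Add 15 hours and 34 minutes leg 2 → 6:55 PM UTC.
Add 7 hours 30 minutes layover in Eucla → 2:25 AM UTC (Jun 4).
Add 4 hours 37 minutes leg 3 → 7:02 AM UTC.
Anvik Crossing is UTC+10:00, so local arrival = 7:02 AM + 10:00 = 5:02 PM on Jun 4.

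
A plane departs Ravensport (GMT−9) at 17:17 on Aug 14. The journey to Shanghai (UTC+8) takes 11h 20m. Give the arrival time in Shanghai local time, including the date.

21:37 on August 15

Shanghai is 17:00 ahead of Ravensport.
After 11 hours 20 minutes it is 04:37 (Aug 15) in Ravensport.
Shift by the zone difference: 04:37 + 17:00 = 21:37 on Aug 15 in Shanghai.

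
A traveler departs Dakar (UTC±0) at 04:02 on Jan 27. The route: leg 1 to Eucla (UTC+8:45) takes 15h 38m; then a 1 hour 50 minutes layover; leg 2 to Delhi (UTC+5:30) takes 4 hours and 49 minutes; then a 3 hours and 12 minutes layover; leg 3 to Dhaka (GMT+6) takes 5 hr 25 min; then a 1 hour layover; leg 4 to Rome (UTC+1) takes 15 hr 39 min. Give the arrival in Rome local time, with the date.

04:35 on January 29

Dakar is at UTC+0, so departure is already 04:02 UTC on Jan 27.
Add 15 hours 38 minutes leg 1 → 19:40 UTC.
Add 1 hour 50 minutes layover in Eucla → 21:30 UTC.
Add 4 hours and 49 minutes leg 2 → 02:19 UTC (Jan 28).
Add 3 hours and 12 minutes layover in Delhi → 05:31 UTC.
Add 5 hours 25 minutes leg 3 → 10:56 UTC.
Add 1 hour layover in Dhaka → 11:56 UTC.
Add 15 hours and 39 minutes leg 4 → 03:35 UTC (Jan 29).
Rome is UTC+1:00, so local arrival = 03:35 + 1:00 = 04:35 on Jan 29.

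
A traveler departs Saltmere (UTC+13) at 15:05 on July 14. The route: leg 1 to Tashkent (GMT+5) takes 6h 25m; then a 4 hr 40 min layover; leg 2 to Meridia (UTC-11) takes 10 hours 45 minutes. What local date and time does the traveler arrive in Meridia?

Convert departure to UTC: 15:05 − 13:00 = 02:05 UTC on Jul 14.
Add 6 hours 25 minutes leg 1 → 08:30 UTC.
Add 4 hours and 40 minutes layover in Tashkent → 13:10 UTC.
Add 10 hours and 45 minutes leg 2 → 23:55 UTC.
Meridia is UTC−11:00, so local arrival = 23:55 − 11:00 = 12:55 on Jul 14.

12:55 on July 14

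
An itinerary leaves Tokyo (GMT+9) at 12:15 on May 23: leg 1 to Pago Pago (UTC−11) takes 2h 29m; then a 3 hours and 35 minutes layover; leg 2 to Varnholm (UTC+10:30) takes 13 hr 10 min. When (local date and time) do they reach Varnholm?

Convert departure to UTC: 12:15 − 9:00 = 03:15 UTC on May 23.
Add 2 hours and 29 minutes leg 1 → 05:44 UTC.
Add 3 hours and 35 minutes layover in Pago Pago → 09:19 UTC.
Add 13 hours 10 minutes leg 2 → 22:29 UTC.
Varnholm is UTC+10:30, so local arrival = 22:29 + 10:30 = 08:59 on May 24.

08:59 on May 24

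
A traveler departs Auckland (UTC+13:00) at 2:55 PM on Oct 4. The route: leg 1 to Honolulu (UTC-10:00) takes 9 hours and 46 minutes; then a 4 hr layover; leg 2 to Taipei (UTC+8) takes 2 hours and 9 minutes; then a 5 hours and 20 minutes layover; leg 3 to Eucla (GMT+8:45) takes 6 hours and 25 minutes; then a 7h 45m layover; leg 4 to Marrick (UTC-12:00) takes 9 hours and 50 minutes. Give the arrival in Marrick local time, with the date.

11:10 AM on October 5

Convert departure to UTC: 2:55 PM − 13:00 = 1:55 AM UTC on Oct 4.
Add 9 hours and 46 minutes leg 1 → 11:41 AM UTC.
Add 4 hours layover in Honolulu → 3:41 PM UTC.
Add 2 hours 9 minutes leg 2 → 5:50 PM UTC.
Add 5 hours 20 minutes layover in Taipei → 11:10 PM UTC.
Add 6 hours and 25 minutes leg 3 → 5:35 AM UTC (Oct 5).
Add 7 hours 45 minutes layover in Eucla → 1:20 PM UTC.
Add 9 hours and 50 minutes leg 4 → 11:10 PM UTC.
Marrick is UTC−12:00, so local arrival = 11:10 PM − 12:00 = 11:10 AM on Oct 5.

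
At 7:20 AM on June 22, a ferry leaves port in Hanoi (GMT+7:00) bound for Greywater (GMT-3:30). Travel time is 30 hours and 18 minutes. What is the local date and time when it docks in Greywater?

Greywater is 10:30 behind Hanoi.
After 30 hours and 18 minutes it is 1:38 PM (Jun 23) in Hanoi.
Shift by the zone difference: 1:38 PM − 10:30 = 3:08 AM on Jun 23 in Greywater.

3:08 AM on June 23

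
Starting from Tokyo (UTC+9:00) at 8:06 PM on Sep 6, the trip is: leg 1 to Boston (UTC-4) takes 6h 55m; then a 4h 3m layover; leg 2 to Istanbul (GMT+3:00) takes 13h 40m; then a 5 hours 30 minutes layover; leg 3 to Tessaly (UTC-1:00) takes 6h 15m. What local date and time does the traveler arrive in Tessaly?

10:29 PM on September 7

Convert departure to UTC: 8:06 PM − 9:00 = 11:06 AM UTC on Sep 6.
Add 6 hours and 55 minutes leg 1 → 6:01 PM UTC.
Add 4 hours 3 minutes layover in Boston → 10:04 PM UTC.
Add 13 hours and 40 minutes leg 2 → 11:44 AM UTC (Sep 7).
Add 5 hours and 30 minutes layover in Istanbul → 5:14 PM UTC.
Add 6 hours 15 minutes leg 3 → 11:29 PM UTC.
Tessaly is UTC−1:00, so local arrival = 11:29 PM − 1:00 = 10:29 PM on Sep 7.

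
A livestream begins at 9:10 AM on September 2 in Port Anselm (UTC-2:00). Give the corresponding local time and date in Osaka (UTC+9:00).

8:10 PM on Sep 2

In UTC: 9:10 AM + 2:00 = 11:10 AM on Sep 2.
Osaka is UTC+9:00: 11:10 AM + 9:00 = 8:10 PM on Sep 2.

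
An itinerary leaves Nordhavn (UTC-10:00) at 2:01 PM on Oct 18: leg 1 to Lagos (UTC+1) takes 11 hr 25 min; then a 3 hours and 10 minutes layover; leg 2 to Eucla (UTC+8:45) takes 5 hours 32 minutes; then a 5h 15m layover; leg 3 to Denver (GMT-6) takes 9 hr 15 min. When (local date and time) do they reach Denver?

Convert departure to UTC: 2:01 PM + 10:00 = 12:01 AM UTC on Oct 19.
Add 11 hours 25 minutes leg 1 → 11:26 AM UTC.
Add 3 hours and 10 minutes layover in Lagos → 2:36 PM UTC.
Add 5 hours 32 minutes leg 2 → 8:08 PM UTC.
Add 5 hours 15 minutes layover in Eucla → 1:23 AM UTC (Oct 20).
Add 9 hours 15 minutes leg 3 → 10:38 AM UTC.
Denver is UTC−6:00, so local arrival = 10:38 AM − 6:00 = 4:38 AM on Oct 20.

4:38 AM on October 20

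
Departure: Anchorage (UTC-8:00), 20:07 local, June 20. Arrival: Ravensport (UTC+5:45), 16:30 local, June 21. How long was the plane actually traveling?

6 hours 38 minutes

Departure in UTC: 20:07 + 8:00 = 04:07 on Jun 21.
Arrival in UTC: 16:30 − 5:45 = 10:45 on Jun 21.
Elapsed = 10:45 − 04:07 = 6 hours 38 minutes.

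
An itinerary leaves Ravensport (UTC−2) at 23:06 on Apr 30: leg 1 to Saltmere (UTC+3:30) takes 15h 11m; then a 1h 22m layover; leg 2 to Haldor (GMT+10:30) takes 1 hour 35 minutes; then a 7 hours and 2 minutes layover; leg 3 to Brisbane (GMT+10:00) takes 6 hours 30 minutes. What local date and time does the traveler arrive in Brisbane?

Convert departure to UTC: 23:06 + 2:00 = 01:06 UTC on May 1.
Add 15 hours 11 minutes leg 1 → 16:17 UTC.
Add 1 hour and 22 minutes layover in Saltmere → 17:39 UTC.
Add 1 hour 35 minutes leg 2 → 19:14 UTC.
Add 7 hours 2 minutes layover in Haldor → 02:16 UTC (May 2).
Add 6 hours and 30 minutes leg 3 → 08:46 UTC.
Brisbane is UTC+10:00, so local arrival = 08:46 + 10:00 = 18:46 on May 2.

18:46 on May 2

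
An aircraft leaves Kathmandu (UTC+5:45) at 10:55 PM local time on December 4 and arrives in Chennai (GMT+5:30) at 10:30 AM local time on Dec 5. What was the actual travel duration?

11 hours 50 minutes

Departure in UTC: 10:55 PM − 5:45 = 5:10 PM on Dec 4.
Arrival in UTC: 10:30 AM − 5:30 = 5:00 AM on Dec 5.
Elapsed = 5:00 AM − 5:10 PM (+1 day) = 11 hours 50 minutes.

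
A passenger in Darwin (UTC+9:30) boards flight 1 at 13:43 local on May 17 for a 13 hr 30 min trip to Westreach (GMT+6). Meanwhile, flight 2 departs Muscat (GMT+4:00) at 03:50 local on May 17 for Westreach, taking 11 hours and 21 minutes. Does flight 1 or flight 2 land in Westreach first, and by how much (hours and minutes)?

the second, by 6 hours 32 minutes

Flight 1 in UTC: 13:43 − 9:30 = 04:13 on May 17.
+13 hours 30 minutes → arrive 17:43 UTC on May 17.
Flight 2 in UTC: 03:50 − 4:00 = 23:50 on May 16.
+11 hours and 21 minutes → arrive 11:11 UTC on May 17.
Flight 2 lands earlier by 6 hours 32 minutes.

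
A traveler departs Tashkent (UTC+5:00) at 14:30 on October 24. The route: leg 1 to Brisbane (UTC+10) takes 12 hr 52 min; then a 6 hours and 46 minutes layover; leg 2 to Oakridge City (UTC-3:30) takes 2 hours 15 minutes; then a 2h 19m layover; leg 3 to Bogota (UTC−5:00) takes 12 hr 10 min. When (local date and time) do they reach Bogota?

16:52 on October 25

Convert departure to UTC: 14:30 − 5:00 = 09:30 UTC on Oct 24.
Add 12 hours and 52 minutes leg 1 → 22:22 UTC.
Add 6 hours and 46 minutes layover in Brisbane → 05:08 UTC (Oct 25).
Add 2 hours and 15 minutes leg 2 → 07:23 UTC.
Add 2 hours 19 minutes layover in Oakridge City → 09:42 UTC.
Add 12 hours 10 minutes leg 3 → 21:52 UTC.
Bogota is UTC−5:00, so local arrival = 21:52 − 5:00 = 16:52 on Oct 25.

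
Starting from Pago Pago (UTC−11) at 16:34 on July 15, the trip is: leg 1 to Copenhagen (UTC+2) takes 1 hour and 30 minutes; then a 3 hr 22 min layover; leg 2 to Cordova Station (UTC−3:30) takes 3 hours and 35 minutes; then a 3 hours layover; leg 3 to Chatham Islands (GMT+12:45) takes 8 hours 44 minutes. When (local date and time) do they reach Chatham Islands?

12:30 on July 17

Convert departure to UTC: 16:34 + 11:00 = 03:34 UTC on Jul 16.
Add 1 hour and 30 minutes leg 1 → 05:04 UTC.
Add 3 hours and 22 minutes layover in Copenhagen → 08:26 UTC.
Add 3 hours and 35 minutes leg 2 → 12:01 UTC.
Add 3 hours layover in Cordova Station → 15:01 UTC.
Add 8 hours 44 minutes leg 3 → 23:45 UTC.
Chatham Islands is UTC+12:45, so local arrival = 23:45 + 12:45 = 12:30 on Jul 17.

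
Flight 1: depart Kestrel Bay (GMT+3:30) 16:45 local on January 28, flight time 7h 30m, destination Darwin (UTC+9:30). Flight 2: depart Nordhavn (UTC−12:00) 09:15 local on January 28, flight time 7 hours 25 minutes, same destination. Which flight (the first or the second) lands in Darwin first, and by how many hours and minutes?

the first, by 7 hours 55 minutes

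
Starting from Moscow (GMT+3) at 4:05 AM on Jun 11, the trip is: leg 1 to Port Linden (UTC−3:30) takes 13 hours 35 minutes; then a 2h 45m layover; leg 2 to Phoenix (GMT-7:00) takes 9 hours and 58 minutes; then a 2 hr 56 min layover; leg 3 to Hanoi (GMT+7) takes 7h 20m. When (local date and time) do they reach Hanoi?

8:39 PM on June 12

Convert departure to UTC: 4:05 AM − 3:00 = 1:05 AM UTC on Jun 11.
Add 13 hours and 35 minutes leg 1 → 2:40 PM UTC.
Add 2 hours and 45 minutes layover in Port Linden → 5:25 PM UTC.
Add 9 hours 58 minutes leg 2 → 3:23 AM UTC (Jun 12).
Add 2 hours 56 minutes layover in Phoenix → 6:19 AM UTC.
Add 7 hours 20 minutes leg 3 → 1:39 PM UTC.
Hanoi is UTC+7:00, so local arrival = 1:39 PM + 7:00 = 8:39 PM on Jun 12.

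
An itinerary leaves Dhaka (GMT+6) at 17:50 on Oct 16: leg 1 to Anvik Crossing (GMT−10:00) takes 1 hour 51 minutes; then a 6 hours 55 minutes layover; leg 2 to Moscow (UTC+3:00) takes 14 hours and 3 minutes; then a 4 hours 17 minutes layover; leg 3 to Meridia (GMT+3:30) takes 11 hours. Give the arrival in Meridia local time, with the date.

05:26 on October 18

Convert departure to UTC: 17:50 − 6:00 = 11:50 UTC on Oct 16.
Add 1 hour 51 minutes leg 1 → 13:41 UTC.
Add 6 hours and 55 minutes layover in Anvik Crossing → 20:36 UTC.
Add 14 hours and 3 minutes leg 2 → 10:39 UTC (Oct 17).
Add 4 hours and 17 minutes layover in Moscow → 14:56 UTC.
Add 11 hours leg 3 → 01:56 UTC (Oct 18).
Meridia is UTC+3:30, so local arrival = 01:56 + 3:30 = 05:26 on Oct 18.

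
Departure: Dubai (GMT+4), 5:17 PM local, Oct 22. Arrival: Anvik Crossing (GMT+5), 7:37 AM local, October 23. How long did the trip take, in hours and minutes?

Departure in UTC: 5:17 PM − 4:00 = 1:17 PM on Oct 22.
Arrival in UTC: 7:37 AM − 5:00 = 2:37 AM on Oct 23.
Elapsed = 2:37 AM − 1:17 PM (+1 day) = 13 hours 20 minutes.

13 hours 20 minutes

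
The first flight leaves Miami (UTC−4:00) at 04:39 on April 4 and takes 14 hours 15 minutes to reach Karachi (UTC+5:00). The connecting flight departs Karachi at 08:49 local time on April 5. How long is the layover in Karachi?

Convert departure to UTC: 04:39 + 4:00 = 08:39 UTC on Apr 4.
Add 14 hours 15 minutes flight time → 22:54 UTC.
Karachi is UTC+5:00, so local arrival = 22:54 + 5:00 = 03:54 on Apr 5.
Layover = 08:49 − 03:54 = 4 hours 55 minutes.

4 hours 55 minutes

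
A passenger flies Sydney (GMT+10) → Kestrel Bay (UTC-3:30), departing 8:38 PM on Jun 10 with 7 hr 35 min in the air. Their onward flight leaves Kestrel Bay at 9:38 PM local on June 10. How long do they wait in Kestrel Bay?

6 hours 55 minutes

Convert departure to UTC: 8:38 PM − 10:00 = 10:38 AM UTC on Jun 10.
Add 7 hours 35 minutes flight time → 6:13 PM UTC.
Kestrel Bay is UTC−3:30, so local arrival = 6:13 PM − 3:30 = 2:43 PM on Jun 10.
Layover = 9:38 PM − 2:43 PM = 6 hours 55 minutes.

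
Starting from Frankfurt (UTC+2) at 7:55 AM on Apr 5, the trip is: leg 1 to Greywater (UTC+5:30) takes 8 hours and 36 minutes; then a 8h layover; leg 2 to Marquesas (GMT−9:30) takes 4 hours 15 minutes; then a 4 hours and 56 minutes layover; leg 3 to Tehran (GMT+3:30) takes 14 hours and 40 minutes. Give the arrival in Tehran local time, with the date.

1:52 AM on April 7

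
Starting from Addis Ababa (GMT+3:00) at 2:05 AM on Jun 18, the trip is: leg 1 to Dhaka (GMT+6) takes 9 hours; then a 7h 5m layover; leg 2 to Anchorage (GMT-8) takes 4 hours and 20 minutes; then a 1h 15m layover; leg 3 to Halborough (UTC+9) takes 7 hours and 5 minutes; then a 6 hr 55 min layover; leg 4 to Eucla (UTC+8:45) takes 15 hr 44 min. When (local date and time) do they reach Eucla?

Convert departure to UTC: 2:05 AM − 3:00 = 11:05 PM UTC on Jun 17.
Add 9 hours leg 1 → 8:05 AM UTC (Jun 18).
Add 7 hours and 5 minutes layover in Dhaka → 3:10 PM UTC.
Add 4 hours and 20 minutes leg 2 → 7:30 PM UTC.
Add 1 hour and 15 minutes layover in Anchorage → 8:45 PM UTC.
Add 7 hours 5 minutes leg 3 → 3:50 AM UTC (Jun 19).
Add 6 hours 55 minutes layover in Halborough → 10:45 AM UTC.
Add 15 hours and 44 minutes leg 4 → 2:29 AM UTC (Jun 20).
Eucla is UTC+8:45, so local arrival = 2:29 AM + 8:45 = 11:14 AM on Jun 20.

11:14 AM on June 20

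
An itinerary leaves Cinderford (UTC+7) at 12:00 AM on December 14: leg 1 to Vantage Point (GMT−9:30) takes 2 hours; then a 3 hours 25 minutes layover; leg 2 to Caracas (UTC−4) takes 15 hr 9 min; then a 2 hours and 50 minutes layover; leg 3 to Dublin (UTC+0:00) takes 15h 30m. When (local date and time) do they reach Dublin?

Convert departure to UTC: 12:00 AM − 7:00 = 5:00 PM UTC on Dec 13.
Add 2 hours leg 1 → 7:00 PM UTC.
Add 3 hours and 25 minutes layover in Vantage Point → 10:25 PM UTC.
Add 15 hours and 9 minutes leg 2 → 1:34 PM UTC (Dec 14).
Add 2 hours 50 minutes layover in Caracas → 4:24 PM UTC.
Add 15 hours 30 minutes leg 3 → 7:54 AM UTC (Dec 15).
Dublin is UTC+0, so local arrival is the same: 7:54 AM on Dec 15.

7:54 AM on Dec 15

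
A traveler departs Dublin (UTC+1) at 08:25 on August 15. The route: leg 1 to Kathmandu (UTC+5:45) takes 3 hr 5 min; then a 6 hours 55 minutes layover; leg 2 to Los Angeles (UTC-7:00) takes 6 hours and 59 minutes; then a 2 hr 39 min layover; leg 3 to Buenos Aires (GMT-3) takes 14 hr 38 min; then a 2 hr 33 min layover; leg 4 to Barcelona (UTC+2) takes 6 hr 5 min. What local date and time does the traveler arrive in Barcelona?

Convert departure to UTC: 08:25 − 1:00 = 07:25 UTC on Aug 15.
Add 3 hours 5 minutes leg 1 → 10:30 UTC.
Add 6 hours and 55 minutes layover in Kathmandu → 17:25 UTC.
Add 6 hours 59 minutes leg 2 → 00:24 UTC (Aug 16).
Add 2 hours 39 minutes layover in Los Angeles → 03:03 UTC.
Add 14 hours and 38 minutes leg 3 → 17:41 UTC.
Add 2 hours 33 minutes layover in Buenos Aires → 20:14 UTC.
Add 6 hours 5 minutes leg 4 → 02:19 UTC (Aug 17).
Barcelona is UTC+2:00, so local arrival = 02:19 + 2:00 = 04:19 on Aug 17.

04:19 on Aug 17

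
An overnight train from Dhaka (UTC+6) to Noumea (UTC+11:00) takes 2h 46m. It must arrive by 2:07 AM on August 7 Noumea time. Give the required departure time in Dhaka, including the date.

Target arrival in UTC: 2:07 AM − 11:00 = 3:07 PM on Aug 6.
Subtract 2 hours 46 minutes → departure 12:21 PM UTC on Aug 6.
Dhaka is UTC+6:00: 12:21 PM + 6:00 = 6:21 PM on Aug 6.

6:21 PM on August 6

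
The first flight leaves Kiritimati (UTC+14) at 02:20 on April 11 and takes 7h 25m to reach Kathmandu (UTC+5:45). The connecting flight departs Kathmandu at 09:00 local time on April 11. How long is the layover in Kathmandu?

7 hours 30 minutes

Convert departure to UTC: 02:20 − 14:00 = 12:20 UTC on Apr 10.
Add 7 hours and 25 minutes flight time → 19:45 UTC.
Kathmandu is UTC+5:45, so local arrival = 19:45 + 5:45 = 01:30 on Apr 11.
Layover = 09:00 − 01:30 = 7 hours 30 minutes.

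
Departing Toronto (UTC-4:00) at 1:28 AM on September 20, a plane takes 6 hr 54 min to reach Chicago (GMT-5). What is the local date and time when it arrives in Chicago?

7:22 AM on September 20

Convert departure to UTC: 1:28 AM + 4:00 = 5:28 AM UTC on Sep 20.
Add 6 hours 54 minutes travel time → 12:22 PM UTC.
Chicago is UTC−5:00, so local arrival = 12:22 PM − 5:00 = 7:22 AM on Sep 20.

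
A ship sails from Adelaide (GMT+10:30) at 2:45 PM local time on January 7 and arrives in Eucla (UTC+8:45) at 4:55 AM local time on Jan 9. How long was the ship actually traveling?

39 hours 55 minutes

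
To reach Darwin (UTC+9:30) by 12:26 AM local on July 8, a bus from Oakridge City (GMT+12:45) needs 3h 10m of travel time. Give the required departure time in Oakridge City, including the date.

12:31 AM on July 8

Target arrival in UTC: 12:26 AM − 9:30 = 2:56 PM on Jul 7.
Subtract 3 hours and 10 minutes → departure 11:46 AM UTC on Jul 7.
Oakridge City is UTC+12:45: 11:46 AM + 12:45 = 12:31 AM on Jul 8.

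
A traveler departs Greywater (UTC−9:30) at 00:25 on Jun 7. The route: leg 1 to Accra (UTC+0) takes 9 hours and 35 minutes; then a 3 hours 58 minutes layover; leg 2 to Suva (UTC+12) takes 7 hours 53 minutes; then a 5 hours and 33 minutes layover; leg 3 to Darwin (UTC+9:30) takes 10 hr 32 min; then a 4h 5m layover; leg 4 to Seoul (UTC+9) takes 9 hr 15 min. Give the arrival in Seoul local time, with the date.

Convert departure to UTC: 00:25 + 9:30 = 09:55 UTC on Jun 7.
Add 9 hours 35 minutes leg 1 → 19:30 UTC.
Add 3 hours and 58 minutes layover in Accra → 23:28 UTC.
Add 7 hours and 53 minutes leg 2 → 07:21 UTC (Jun 8).
Add 5 hours 33 minutes layover in Suva → 12:54 UTC.
Add 10 hours and 32 minutes leg 3 → 23:26 UTC.
Add 4 hours 5 minutes layover in Darwin → 03:31 UTC (Jun 9).
Add 9 hours and 15 minutes leg 4 → 12:46 UTC.
Seoul is UTC+9:00, so local arrival = 12:46 + 9:00 = 21:46 on Jun 9.

21:46 on June 9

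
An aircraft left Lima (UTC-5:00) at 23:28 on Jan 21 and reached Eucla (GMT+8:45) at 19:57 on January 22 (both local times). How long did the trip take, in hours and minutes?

6 hours 44 minutes

Departure in UTC: 23:28 + 5:00 = 04:28 on Jan 22.
Arrival in UTC: 19:57 − 8:45 = 11:12 on Jan 22.
Elapsed = 11:12 − 04:28 = 6 hours 44 minutes.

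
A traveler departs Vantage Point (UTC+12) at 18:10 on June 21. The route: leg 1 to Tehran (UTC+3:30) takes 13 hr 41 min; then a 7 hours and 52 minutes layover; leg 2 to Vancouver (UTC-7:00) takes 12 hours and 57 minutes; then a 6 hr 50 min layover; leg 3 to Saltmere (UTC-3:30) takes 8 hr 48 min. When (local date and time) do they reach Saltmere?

04:48 on June 23

Convert departure to UTC: 18:10 − 12:00 = 06:10 UTC on Jun 21.
Add 13 hours and 41 minutes leg 1 → 19:51 UTC.
Add 7 hours and 52 minutes layover in Tehran → 03:43 UTC (Jun 22).
Add 12 hours and 57 minutes leg 2 → 16:40 UTC.
Add 6 hours 50 minutes layover in Vancouver → 23:30 UTC.
Add 8 hours 48 minutes leg 3 → 08:18 UTC (Jun 23).
Saltmere is UTC−3:30, so local arrival = 08:18 − 3:30 = 04:48 on Jun 23.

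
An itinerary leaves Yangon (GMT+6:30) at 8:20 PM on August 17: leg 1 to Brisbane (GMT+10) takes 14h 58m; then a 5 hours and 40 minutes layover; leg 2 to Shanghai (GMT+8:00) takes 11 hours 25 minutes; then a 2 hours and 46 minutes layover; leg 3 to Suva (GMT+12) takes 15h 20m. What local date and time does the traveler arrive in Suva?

3:59 AM on Aug 20

Convert departure to UTC: 8:20 PM − 6:30 = 1:50 PM UTC on Aug 17.
Add 14 hours and 58 minutes leg 1 → 4:48 AM UTC (Aug 18).
Add 5 hours and 40 minutes layover in Brisbane → 10:28 AM UTC.
Add 11 hours 25 minutes leg 2 → 9:53 PM UTC.
Add 2 hours 46 minutes layover in Shanghai → 12:39 AM UTC (Aug 19).
Add 15 hours and 20 minutes leg 3 → 3:59 PM UTC.
Suva is UTC+12:00, so local arrival = 3:59 PM + 12:00 = 3:59 AM on Aug 20.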